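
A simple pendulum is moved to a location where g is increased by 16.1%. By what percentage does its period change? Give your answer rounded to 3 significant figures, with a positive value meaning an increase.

-7.19%

T ∝ 1/√g, so T'/T = 1/√(1.161) = 0.9281.
Percentage change in T = (0.9281 − 1) × 100% = -7.19%.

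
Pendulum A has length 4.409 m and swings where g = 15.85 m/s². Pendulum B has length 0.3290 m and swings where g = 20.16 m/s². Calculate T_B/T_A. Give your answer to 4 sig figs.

0.2422

T = 2π√(L/g), so T_B/T_A = √((L_B/g_B)/(L_A/g_A)) = √((0.3290/20.16)/(4.409/15.85)) = 0.2422.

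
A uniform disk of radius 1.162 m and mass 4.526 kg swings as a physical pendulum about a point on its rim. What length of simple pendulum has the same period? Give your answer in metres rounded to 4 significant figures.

1.743 m

The equivalent simple-pendulum length is L_eq = I/(md), where I is about the pivot and d = 1.1620 m.
I_cm = ½mR² = 3.0556 kg·m², so I = I_cm + md² = 3.0556 + 6.1112 = 9.1668 kg·m².
L_eq = 9.1668/(4.526 × 1.1620) = 1.743 m.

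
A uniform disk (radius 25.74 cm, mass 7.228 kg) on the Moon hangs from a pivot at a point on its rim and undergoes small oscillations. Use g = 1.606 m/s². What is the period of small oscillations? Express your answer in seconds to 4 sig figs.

3.081 s

I_cm = ½mr² = 0.23944 kg·m². The pivot is at distance d = 0.2574 m from the centre of mass.
By the parallel-axis theorem, I = I_cm + md² = 0.23944 + 0.47889 = 0.71833 kg·m².
T = 2π√(I/(mgd)) = 2π√(0.71833/(7.228 × 1.606 × 0.2574)) = 3.081 s.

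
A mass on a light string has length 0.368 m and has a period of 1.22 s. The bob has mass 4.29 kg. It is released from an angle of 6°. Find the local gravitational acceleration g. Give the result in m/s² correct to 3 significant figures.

From T = 2π√(L/g), g = 4π²L/T² = 4π² × 0.368/1.220² = 9.76 m/s².

9.76 m/s²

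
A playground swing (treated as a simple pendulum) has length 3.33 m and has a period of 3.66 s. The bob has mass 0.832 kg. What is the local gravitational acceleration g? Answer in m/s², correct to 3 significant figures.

9.81 m/s²

From T = 2π√(L/g), g = 4π²L/T² = 4π² × 3.33/3.660² = 9.81 m/s².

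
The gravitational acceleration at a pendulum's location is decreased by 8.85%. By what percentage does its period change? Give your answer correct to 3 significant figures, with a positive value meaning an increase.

T ∝ 1/√g, so T'/T = 1/√(0.9115) = 1.047.
Percentage change in T = (1.047 − 1) × 100% = 4.74%.

4.74%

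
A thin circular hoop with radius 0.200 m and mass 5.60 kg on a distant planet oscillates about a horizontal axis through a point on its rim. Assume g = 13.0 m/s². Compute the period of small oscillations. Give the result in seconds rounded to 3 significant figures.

I_cm = mr² = 0.2240 kg·m². The pivot is at distance d = 0.200 m from the centre of mass.
By the parallel-axis theorem, I = I_cm + md² = 0.2240 + 0.2240 = 0.4480 kg·m².
T = 2π√(I/(mgd)) = 2π√(0.4480/(5.60 × 13.0 × 0.200)) = 1.10 s.

1.10 s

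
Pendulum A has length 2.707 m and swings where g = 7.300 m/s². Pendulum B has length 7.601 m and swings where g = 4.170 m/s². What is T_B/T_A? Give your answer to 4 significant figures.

T = 2π√(L/g), so T_B/T_A = √((L_B/g_B)/(L_A/g_A)) = √((7.601/4.170)/(2.707/7.300)) = 2.217.

2.217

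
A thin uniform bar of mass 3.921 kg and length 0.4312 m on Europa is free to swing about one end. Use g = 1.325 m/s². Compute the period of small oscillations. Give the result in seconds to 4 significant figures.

For a physical pendulum T = 2π√(I/(mgd)), with d = 0.21560 m from pivot to centre of mass.
I_cm = mL²/12 = 3.921 × 0.4312²/12 = 0.060754 kg·m²; I = I_cm + md² = 0.060754 + 3.921 × 0.21560² = 0.24302 kg·m².
T = 2π√(0.24302/(3.921 × 1.325 × 0.21560)) = 2.927 s.

2.927 s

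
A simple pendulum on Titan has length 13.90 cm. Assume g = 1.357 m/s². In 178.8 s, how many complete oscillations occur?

T = 2π√(L/g) = 2π√(0.1390/1.357) = 2.0109 s.
Number of complete oscillations = ⌊178.8/2.0109⌋ = ⌊88.914⌋ = 88.

88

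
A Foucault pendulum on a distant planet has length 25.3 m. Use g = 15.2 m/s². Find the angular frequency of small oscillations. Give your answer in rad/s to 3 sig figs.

0.775 rad/s

ω = √(g/L) = √(15.2/25.3) = 0.775 rad/s.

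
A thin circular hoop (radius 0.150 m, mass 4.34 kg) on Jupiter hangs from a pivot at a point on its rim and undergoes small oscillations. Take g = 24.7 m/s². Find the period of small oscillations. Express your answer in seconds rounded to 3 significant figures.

0.692 s

I_cm = mr² = 0.09765 kg·m². The pivot is at distance d = 0.150 m from the centre of mass.
By the parallel-axis theorem, I = I_cm + md² = 0.09765 + 0.09765 = 0.1953 kg·m².
T = 2π√(I/(mgd)) = 2π√(0.1953/(4.34 × 24.7 × 0.150)) = 0.692 s.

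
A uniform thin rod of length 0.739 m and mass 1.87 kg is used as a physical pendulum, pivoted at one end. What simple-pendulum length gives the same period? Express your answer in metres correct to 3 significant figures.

The equivalent simple-pendulum length is L_eq = I/(md), where I is about the pivot and d = 0.3695 m.
I_cm = (1/12)mL² = 0.08510 kg·m², so I = I_cm + md² = 0.08510 + 0.2553 = 0.3404 kg·m².
L_eq = 0.3404/(1.87 × 0.3695) = 0.493 m.

0.493 m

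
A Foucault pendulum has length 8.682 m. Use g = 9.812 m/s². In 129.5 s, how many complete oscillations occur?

21

T = 2π√(L/g) = 2π√(8.682/9.812) = 5.9103 s.
Number of complete oscillations = ⌊129.5/5.9103⌋ = ⌊21.911⌋ = 21.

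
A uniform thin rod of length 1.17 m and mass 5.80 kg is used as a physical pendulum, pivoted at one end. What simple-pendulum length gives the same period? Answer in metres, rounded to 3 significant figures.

The equivalent simple-pendulum length is L_eq = I/(md), where I is about the pivot and d = 0.5850 m.
I_cm = (1/12)mL² = 0.6616 kg·m², so I = I_cm + md² = 0.6616 + 1.985 = 2.647 kg·m².
L_eq = 2.647/(5.80 × 0.5850) = 0.780 m.

0.780 m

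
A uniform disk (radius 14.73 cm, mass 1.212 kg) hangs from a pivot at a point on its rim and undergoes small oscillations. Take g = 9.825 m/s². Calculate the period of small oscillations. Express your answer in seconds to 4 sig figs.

0.9422 s

I_cm = ½mr² = 0.013149 kg·m². The pivot is at distance d = 0.1473 m from the centre of mass.
By the parallel-axis theorem, I = I_cm + md² = 0.013149 + 0.026297 = 0.039446 kg·m².
T = 2π√(I/(mgd)) = 2π√(0.039446/(1.212 × 9.825 × 0.1473)) = 0.9422 s.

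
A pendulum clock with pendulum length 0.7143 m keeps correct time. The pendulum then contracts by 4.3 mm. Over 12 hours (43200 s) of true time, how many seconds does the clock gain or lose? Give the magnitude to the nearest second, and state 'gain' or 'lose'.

gain 131 s

T ∝ √L, so T'/T = √(0.71000/0.7143) = 0.996986.
In 43200 s of true time the clock registers 43200/0.996986 = 43330.6 s, so it gains 131 s.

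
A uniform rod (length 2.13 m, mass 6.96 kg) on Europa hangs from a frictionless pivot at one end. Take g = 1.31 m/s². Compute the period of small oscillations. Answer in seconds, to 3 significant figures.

For a physical pendulum T = 2π√(I/(mgd)), with d = 1.065 m from pivot to centre of mass.
I_cm = mL²/12 = 6.96 × 2.13²/12 = 2.631 kg·m²; I = I_cm + md² = 2.631 + 6.96 × 1.065² = 10.53 kg·m².
T = 2π√(10.53/(6.96 × 1.31 × 1.065)) = 6.54 s.

6.54 s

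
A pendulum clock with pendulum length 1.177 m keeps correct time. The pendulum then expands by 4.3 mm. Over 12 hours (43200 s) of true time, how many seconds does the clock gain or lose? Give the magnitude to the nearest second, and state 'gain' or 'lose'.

T ∝ √L, so T'/T = √(1.18130/1.177) = 1.00183.
In 43200 s of true time the clock registers 43200/1.00183 = 43121.3 s, so it loses 79 s.

lose 79 s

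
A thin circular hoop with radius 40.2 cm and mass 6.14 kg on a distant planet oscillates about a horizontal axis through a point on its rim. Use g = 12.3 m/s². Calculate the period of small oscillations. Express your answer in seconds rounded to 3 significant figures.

1.61 s

I_cm = mr² = 0.9922 kg·m². The pivot is at distance d = 0.402 m from the centre of mass.
By the parallel-axis theorem, I = I_cm + md² = 0.9922 + 0.9922 = 1.984 kg·m².
T = 2π√(I/(mgd)) = 2π√(1.984/(6.14 × 12.3 × 0.402)) = 1.61 s.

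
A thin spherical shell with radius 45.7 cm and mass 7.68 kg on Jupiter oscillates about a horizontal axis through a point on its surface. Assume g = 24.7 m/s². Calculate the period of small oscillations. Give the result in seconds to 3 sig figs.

1.10 s

I_cm = (2/3)mr² = 1.069 kg·m². The pivot is at distance d = 0.457 m from the centre of mass.
By the parallel-axis theorem, I = I_cm + md² = 1.069 + 1.604 = 2.673 kg·m².
T = 2π√(I/(mgd)) = 2π√(2.673/(7.68 × 24.7 × 0.457)) = 1.10 s.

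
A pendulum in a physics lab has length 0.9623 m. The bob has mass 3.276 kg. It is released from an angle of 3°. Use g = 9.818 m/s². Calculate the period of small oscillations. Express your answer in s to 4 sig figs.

1.967 s

T = 2π√(L/g) = 2π√(0.9623/9.818) = 2π × 0.31307 = 1.967 s.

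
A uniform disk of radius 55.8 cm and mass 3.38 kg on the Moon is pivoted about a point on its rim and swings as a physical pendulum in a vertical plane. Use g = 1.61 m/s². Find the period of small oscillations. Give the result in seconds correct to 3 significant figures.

4.53 s

I_cm = ½mr² = 0.5262 kg·m². The pivot is at distance d = 0.558 m from the centre of mass.
By the parallel-axis theorem, I = I_cm + md² = 0.5262 + 1.052 = 1.579 kg·m².
T = 2π√(I/(mgd)) = 2π√(1.579/(3.38 × 1.61 × 0.558)) = 4.53 s.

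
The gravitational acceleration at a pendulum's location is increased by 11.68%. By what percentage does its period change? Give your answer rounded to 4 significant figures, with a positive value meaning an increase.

T ∝ 1/√g, so T'/T = 1/√(1.1168) = 0.94626.
Percentage change in T = (0.94626 − 1) × 100% = -5.374%.

-5.374%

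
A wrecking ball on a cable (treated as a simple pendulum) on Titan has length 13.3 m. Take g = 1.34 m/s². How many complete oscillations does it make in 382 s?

T = 2π√(L/g) = 2π√(13.3/1.34) = 19.79 s.
Number of complete oscillations = ⌊382/19.79⌋ = ⌊19.30⌋ = 19.

19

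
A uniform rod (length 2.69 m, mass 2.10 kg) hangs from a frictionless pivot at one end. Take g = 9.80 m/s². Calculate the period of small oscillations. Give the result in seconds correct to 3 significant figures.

For a physical pendulum T = 2π√(I/(mgd)), with d = 1.345 m from pivot to centre of mass.
I_cm = mL²/12 = 2.10 × 2.69²/12 = 1.266 kg·m²; I = I_cm + md² = 1.266 + 2.10 × 1.345² = 5.065 kg·m².
T = 2π√(5.065/(2.10 × 9.80 × 1.345)) = 2.69 s.

2.69 s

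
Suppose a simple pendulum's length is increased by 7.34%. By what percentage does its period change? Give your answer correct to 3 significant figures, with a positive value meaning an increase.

3.61%

T ∝ √L, so T'/T = √(1.073) = 1.036.
Percentage change in T = (1.036 − 1) × 100% = 3.61%.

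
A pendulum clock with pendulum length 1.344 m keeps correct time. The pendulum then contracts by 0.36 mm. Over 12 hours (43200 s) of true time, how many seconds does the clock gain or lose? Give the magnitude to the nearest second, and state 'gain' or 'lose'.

T ∝ √L, so T'/T = √(1.34364/1.344) = 0.999866.
In 43200 s of true time the clock registers 43200/0.999866 = 43205.8 s, so it gains 6 s.

gain 6 s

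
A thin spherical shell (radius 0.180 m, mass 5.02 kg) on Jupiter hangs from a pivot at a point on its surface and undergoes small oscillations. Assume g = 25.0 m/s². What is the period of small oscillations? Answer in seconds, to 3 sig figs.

0.688 s

I_cm = (2/3)mr² = 0.1084 kg·m². The pivot is at distance d = 0.180 m from the centre of mass.
By the parallel-axis theorem, I = I_cm + md² = 0.1084 + 0.1626 = 0.2711 kg·m².
T = 2π√(I/(mgd)) = 2π√(0.2711/(5.02 × 25.0 × 0.180)) = 0.688 s.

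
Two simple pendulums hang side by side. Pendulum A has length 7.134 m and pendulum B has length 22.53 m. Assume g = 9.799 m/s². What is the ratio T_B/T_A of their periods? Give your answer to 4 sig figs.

1.777

T ∝ √L, so T_B/T_A = √(L_B/L_A) = √(22.53/7.134) = 1.777.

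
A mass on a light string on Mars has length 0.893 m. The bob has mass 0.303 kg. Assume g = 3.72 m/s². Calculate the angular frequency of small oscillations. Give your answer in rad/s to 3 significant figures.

ω = √(g/L) = √(3.72/0.893) = 2.04 rad/s.

2.04 rad/s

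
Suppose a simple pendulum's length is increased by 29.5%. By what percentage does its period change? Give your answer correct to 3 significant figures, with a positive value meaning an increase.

T ∝ √L, so T'/T = √(1.295) = 1.138.
Percentage change in T = (1.138 − 1) × 100% = 13.8%.

13.8%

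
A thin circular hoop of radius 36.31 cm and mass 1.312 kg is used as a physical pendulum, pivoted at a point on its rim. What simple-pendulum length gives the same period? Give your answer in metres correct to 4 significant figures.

0.7262 m

The equivalent simple-pendulum length is L_eq = I/(md), where I is about the pivot and d = 0.36310 m.
I_cm = mR² = 0.17298 kg·m², so I = I_cm + md² = 0.17298 + 0.17298 = 0.34595 kg·m².
L_eq = 0.34595/(1.312 × 0.36310) = 0.7262 m.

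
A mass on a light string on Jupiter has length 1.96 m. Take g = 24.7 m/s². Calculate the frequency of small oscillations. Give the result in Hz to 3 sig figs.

T = 2π√(L/g) = 2π√(1.96/24.7) = 1.770 s, so f = 1/T = 0.565 Hz.

0.565 Hz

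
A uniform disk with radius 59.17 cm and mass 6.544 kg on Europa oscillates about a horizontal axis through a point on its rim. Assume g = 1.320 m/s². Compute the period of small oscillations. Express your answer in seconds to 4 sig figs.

5.152 s

I_cm = ½mr² = 1.1456 kg·m². The pivot is at distance d = 0.5917 m from the centre of mass.
By the parallel-axis theorem, I = I_cm + md² = 1.1456 + 2.2911 = 3.4367 kg·m².
T = 2π√(I/(mgd)) = 2π√(3.4367/(6.544 × 1.320 × 0.5917)) = 5.152 s.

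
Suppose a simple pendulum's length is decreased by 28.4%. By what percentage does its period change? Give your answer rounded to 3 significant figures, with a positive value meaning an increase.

-15.4%

T ∝ √L, so T'/T = √(0.7160) = 0.8462.
Percentage change in T = (0.8462 − 1) × 100% = -15.4%.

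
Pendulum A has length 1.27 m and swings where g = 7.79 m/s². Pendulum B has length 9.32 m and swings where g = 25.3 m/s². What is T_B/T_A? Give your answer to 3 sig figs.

T = 2π√(L/g), so T_B/T_A = √((L_B/g_B)/(L_A/g_A)) = √((9.32/25.3)/(1.27/7.79)) = 1.50.

1.50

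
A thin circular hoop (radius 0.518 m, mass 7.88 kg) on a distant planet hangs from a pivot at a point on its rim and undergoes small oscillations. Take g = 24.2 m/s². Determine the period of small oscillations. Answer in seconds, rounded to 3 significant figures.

1.30 s

I_cm = mr² = 2.114 kg·m². The pivot is at distance d = 0.518 m from the centre of mass.
By the parallel-axis theorem, I = I_cm + md² = 2.114 + 2.114 = 4.229 kg·m².
T = 2π√(I/(mgd)) = 2π√(4.229/(7.88 × 24.2 × 0.518)) = 1.30 s.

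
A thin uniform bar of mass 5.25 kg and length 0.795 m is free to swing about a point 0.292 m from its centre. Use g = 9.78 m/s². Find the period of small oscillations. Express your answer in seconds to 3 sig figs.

1.38 s

For a physical pendulum T = 2π√(I/(mgd)), with d = 0.2920 m from pivot to centre of mass.
I_cm = mL²/12 = 5.25 × 0.795²/12 = 0.2765 kg·m²; I = I_cm + md² = 0.2765 + 5.25 × 0.2920² = 0.7241 kg·m².
T = 2π√(0.7241/(5.25 × 9.78 × 0.2920)) = 1.38 s.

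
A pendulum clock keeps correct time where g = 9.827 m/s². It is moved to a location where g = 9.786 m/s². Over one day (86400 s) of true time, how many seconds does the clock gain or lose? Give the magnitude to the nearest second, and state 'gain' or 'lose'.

lose 180 s

The clock's period scales as T ∝ 1/√g, so T'/T = √(9.827/9.786) = 1.00209.
In 86400 s of true time the clock registers 86400/1.00209 = 86219.6 s, so it loses 180 s.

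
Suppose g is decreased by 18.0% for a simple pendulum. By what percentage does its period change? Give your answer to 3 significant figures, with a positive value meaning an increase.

T ∝ 1/√g, so T'/T = 1/√(0.8200) = 1.104.
Percentage change in T = (1.104 − 1) × 100% = 10.4%.

10.4%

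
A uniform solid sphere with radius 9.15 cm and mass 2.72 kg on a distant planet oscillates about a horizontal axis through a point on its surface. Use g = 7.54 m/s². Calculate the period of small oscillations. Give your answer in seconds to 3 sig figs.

0.819 s

I_cm = (2/5)mr² = 0.009109 kg·m². The pivot is at distance d = 0.0915 m from the centre of mass.
By the parallel-axis theorem, I = I_cm + md² = 0.009109 + 0.02277 = 0.03188 kg·m².
T = 2π√(I/(mgd)) = 2π√(0.03188/(2.72 × 7.54 × 0.0915)) = 0.819 s.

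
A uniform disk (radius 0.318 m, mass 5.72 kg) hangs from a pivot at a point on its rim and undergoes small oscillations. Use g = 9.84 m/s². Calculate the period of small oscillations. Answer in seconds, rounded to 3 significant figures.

1.38 s

I_cm = ½mr² = 0.2892 kg·m². The pivot is at distance d = 0.318 m from the centre of mass.
By the parallel-axis theorem, I = I_cm + md² = 0.2892 + 0.5784 = 0.8676 kg·m².
T = 2π√(I/(mgd)) = 2π√(0.8676/(5.72 × 9.84 × 0.318)) = 1.38 s.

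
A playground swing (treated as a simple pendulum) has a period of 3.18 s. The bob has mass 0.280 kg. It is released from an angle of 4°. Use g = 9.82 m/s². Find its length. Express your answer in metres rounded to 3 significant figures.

From T = 2π√(L/g), L = gT²/(4π²) = 9.82 × 3.180²/(4π²) = 2.52 m.

2.52 m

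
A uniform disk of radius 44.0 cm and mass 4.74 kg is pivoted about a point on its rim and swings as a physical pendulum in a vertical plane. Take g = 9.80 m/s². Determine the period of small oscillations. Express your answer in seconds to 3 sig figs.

1.63 s

I_cm = ½mr² = 0.4588 kg·m². The pivot is at distance d = 0.440 m from the centre of mass.
By the parallel-axis theorem, I = I_cm + md² = 0.4588 + 0.9177 = 1.376 kg·m².
T = 2π√(I/(mgd)) = 2π√(1.376/(4.74 × 9.80 × 0.440)) = 1.63 s.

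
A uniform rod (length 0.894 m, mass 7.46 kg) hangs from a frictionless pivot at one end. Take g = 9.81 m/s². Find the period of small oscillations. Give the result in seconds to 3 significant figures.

For a physical pendulum T = 2π√(I/(mgd)), with d = 0.4470 m from pivot to centre of mass.
I_cm = mL²/12 = 7.46 × 0.894²/12 = 0.4969 kg·m²; I = I_cm + md² = 0.4969 + 7.46 × 0.4470² = 1.987 kg·m².
T = 2π√(1.987/(7.46 × 9.81 × 0.4470)) = 1.55 s.

1.55 s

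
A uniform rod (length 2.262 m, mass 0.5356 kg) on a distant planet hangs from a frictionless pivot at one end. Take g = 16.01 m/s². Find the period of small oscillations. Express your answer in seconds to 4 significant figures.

For a physical pendulum T = 2π√(I/(mgd)), with d = 1.1310 m from pivot to centre of mass.
I_cm = mL²/12 = 0.5356 × 2.262²/12 = 0.22837 kg·m²; I = I_cm + md² = 0.22837 + 0.5356 × 1.1310² = 0.91349 kg·m².
T = 2π√(0.91349/(0.5356 × 16.01 × 1.1310)) = 1.928 s.

1.928 s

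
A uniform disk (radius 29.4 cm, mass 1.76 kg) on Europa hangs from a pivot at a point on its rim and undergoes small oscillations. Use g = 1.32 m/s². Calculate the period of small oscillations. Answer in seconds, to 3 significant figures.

I_cm = ½mr² = 0.07606 kg·m². The pivot is at distance d = 0.294 m from the centre of mass.
By the parallel-axis theorem, I = I_cm + md² = 0.07606 + 0.1521 = 0.2282 kg·m².
T = 2π√(I/(mgd)) = 2π√(0.2282/(1.76 × 1.32 × 0.294)) = 3.63 s.

3.63 s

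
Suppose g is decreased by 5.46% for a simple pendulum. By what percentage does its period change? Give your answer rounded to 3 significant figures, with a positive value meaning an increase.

2.85%

T ∝ 1/√g, so T'/T = 1/√(0.9454) = 1.028.
Percentage change in T = (1.028 − 1) × 100% = 2.85%.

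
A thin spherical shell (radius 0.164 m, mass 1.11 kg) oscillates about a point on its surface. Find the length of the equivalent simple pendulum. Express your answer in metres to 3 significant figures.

0.273 m

The equivalent simple-pendulum length is L_eq = I/(md), where I is about the pivot and d = 0.1640 m.
I_cm = (2/3)mR² = 0.01990 kg·m², so I = I_cm + md² = 0.01990 + 0.02985 = 0.04976 kg·m².
L_eq = 0.04976/(1.11 × 0.1640) = 0.273 m.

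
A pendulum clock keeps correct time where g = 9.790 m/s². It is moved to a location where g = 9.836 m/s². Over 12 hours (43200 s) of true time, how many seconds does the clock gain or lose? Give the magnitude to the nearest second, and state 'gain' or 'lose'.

gain 101 s

The clock's period scales as T ∝ 1/√g, so T'/T = √(9.790/9.836) = 0.997659.
In 43200 s of true time the clock registers 43200/0.997659 = 43301.4 s, so it gains 101 s.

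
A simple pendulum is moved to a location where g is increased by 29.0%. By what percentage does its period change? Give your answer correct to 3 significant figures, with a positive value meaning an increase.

-12.0%

T ∝ 1/√g, so T'/T = 1/√(1.290) = 0.8805.
Percentage change in T = (0.8805 − 1) × 100% = -12.0%.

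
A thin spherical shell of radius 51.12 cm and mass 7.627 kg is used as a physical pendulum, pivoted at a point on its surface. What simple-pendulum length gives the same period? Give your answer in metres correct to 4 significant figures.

The equivalent simple-pendulum length is L_eq = I/(md), where I is about the pivot and d = 0.51120 m.
I_cm = (2/3)mR² = 1.3288 kg·m², so I = I_cm + md² = 1.3288 + 1.9931 = 3.3219 kg·m².
L_eq = 3.3219/(7.627 × 0.51120) = 0.8520 m.

0.8520 m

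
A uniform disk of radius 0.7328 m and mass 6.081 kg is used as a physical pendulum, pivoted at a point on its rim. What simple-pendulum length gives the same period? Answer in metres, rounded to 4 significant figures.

1.099 m

The equivalent simple-pendulum length is L_eq = I/(md), where I is about the pivot and d = 0.73280 m.
I_cm = ½mR² = 1.6327 kg·m², so I = I_cm + md² = 1.6327 + 3.2655 = 4.8982 kg·m².
L_eq = 4.8982/(6.081 × 0.73280) = 1.099 m.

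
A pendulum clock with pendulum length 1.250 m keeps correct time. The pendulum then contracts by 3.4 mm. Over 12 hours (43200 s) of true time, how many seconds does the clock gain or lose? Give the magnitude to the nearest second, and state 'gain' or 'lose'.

T ∝ √L, so T'/T = √(1.24660/1.250) = 0.998639.
In 43200 s of true time the clock registers 43200/0.998639 = 43258.9 s, so it gains 59 s.

gain 59 s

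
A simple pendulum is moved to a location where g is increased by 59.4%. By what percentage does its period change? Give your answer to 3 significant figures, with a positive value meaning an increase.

-20.8%

T ∝ 1/√g, so T'/T = 1/√(1.594) = 0.7921.
Percentage change in T = (0.7921 − 1) × 100% = -20.8%.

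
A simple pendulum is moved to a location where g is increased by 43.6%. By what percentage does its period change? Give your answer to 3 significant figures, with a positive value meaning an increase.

-16.6%

T ∝ 1/√g, so T'/T = 1/√(1.436) = 0.8345.
Percentage change in T = (0.8345 − 1) × 100% = -16.6%.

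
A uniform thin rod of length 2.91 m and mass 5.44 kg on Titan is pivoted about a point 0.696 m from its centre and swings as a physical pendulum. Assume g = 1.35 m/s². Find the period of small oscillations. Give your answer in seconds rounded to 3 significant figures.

For a physical pendulum T = 2π√(I/(mgd)), with d = 0.6960 m from pivot to centre of mass.
I_cm = mL²/12 = 5.44 × 2.91²/12 = 3.839 kg·m²; I = I_cm + md² = 3.839 + 5.44 × 0.6960² = 6.474 kg·m².
T = 2π√(6.474/(5.44 × 1.35 × 0.6960)) = 7.07 s.

7.07 s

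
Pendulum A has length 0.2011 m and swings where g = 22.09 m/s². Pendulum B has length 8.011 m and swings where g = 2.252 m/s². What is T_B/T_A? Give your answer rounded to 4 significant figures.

19.77

T = 2π√(L/g), so T_B/T_A = √((L_B/g_B)/(L_A/g_A)) = √((8.011/2.252)/(0.2011/22.09)) = 19.77.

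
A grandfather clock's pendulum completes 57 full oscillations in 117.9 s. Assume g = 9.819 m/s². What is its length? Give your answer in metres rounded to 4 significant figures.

1.064 m

T = 117.9/57 = 2.0684 s.
From T = 2π√(L/g), L = gT²/(4π²) = 9.819 × 2.0684²/(4π²) = 1.064 m.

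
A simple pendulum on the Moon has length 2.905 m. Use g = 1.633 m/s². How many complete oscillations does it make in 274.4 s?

32

T = 2π√(L/g) = 2π√(2.905/1.633) = 8.3803 s.
Number of complete oscillations = ⌊274.4/8.3803⌋ = ⌊32.743⌋ = 32.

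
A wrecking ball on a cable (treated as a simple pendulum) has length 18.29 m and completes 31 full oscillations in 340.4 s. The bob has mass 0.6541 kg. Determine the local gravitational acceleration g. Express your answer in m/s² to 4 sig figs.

T = 340.4/31 = 10.981 s.
From T = 2π√(L/g), g = 4π²L/T² = 4π² × 18.29/10.981² = 5.988 m/s².

5.988 m/s²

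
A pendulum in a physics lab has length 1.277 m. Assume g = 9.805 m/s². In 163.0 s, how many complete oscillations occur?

T = 2π√(L/g) = 2π√(1.277/9.805) = 2.2675 s.
Number of complete oscillations = ⌊163.0/2.2675⌋ = ⌊71.885⌋ = 71.

71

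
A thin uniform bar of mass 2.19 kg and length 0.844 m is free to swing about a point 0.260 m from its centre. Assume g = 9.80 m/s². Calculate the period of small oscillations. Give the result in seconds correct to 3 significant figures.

For a physical pendulum T = 2π√(I/(mgd)), with d = 0.2600 m from pivot to centre of mass.
I_cm = mL²/12 = 2.19 × 0.844²/12 = 0.1300 kg·m²; I = I_cm + md² = 0.1300 + 2.19 × 0.2600² = 0.2780 kg·m².
T = 2π√(0.2780/(2.19 × 9.80 × 0.2600)) = 1.40 s.

1.40 s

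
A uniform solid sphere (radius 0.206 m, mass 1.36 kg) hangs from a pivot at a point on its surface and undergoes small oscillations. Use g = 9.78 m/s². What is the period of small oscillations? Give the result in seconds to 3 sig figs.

I_cm = (2/5)mr² = 0.02309 kg·m². The pivot is at distance d = 0.206 m from the centre of mass.
By the parallel-axis theorem, I = I_cm + md² = 0.02309 + 0.05771 = 0.08080 kg·m².
T = 2π√(I/(mgd)) = 2π√(0.08080/(1.36 × 9.78 × 0.206)) = 1.08 s.

1.08 s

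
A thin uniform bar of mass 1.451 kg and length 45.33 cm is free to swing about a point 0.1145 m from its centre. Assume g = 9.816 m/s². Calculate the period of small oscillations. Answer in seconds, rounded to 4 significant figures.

1.031 s

For a physical pendulum T = 2π√(I/(mgd)), with d = 0.11450 m from pivot to centre of mass.
I_cm = mL²/12 = 1.451 × 0.4533²/12 = 0.024846 kg·m²; I = I_cm + md² = 0.024846 + 1.451 × 0.11450² = 0.043869 kg·m².
T = 2π√(0.043869/(1.451 × 9.816 × 0.11450)) = 1.031 s.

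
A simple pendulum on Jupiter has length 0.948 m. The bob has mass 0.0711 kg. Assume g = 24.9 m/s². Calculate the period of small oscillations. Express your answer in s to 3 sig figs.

T = 2π√(L/g) = 2π√(0.948/24.9) = 2π × 0.1951 = 1.23 s.

1.23 s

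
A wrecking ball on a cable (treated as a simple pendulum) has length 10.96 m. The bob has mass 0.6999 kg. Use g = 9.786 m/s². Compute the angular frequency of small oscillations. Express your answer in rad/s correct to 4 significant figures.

0.9449 rad/s

ω = √(g/L) = √(9.786/10.96) = 0.9449 rad/s.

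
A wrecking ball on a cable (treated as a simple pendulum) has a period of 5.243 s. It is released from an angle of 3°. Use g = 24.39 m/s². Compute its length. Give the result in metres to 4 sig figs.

16.98 m

From T = 2π√(L/g), L = gT²/(4π²) = 24.39 × 5.2430²/(4π²) = 16.98 m.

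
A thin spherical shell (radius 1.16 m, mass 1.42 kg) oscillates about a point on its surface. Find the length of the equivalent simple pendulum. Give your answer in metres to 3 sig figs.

The equivalent simple-pendulum length is L_eq = I/(md), where I is about the pivot and d = 1.160 m.
I_cm = (2/3)mR² = 1.274 kg·m², so I = I_cm + md² = 1.274 + 1.911 = 3.185 kg·m².
L_eq = 3.185/(1.42 × 1.160) = 1.93 m.

1.93 m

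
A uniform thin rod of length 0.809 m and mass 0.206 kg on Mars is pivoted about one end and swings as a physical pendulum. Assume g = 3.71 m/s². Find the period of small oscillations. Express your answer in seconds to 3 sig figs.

2.40 s

For a physical pendulum T = 2π√(I/(mgd)), with d = 0.4045 m from pivot to centre of mass.
I_cm = mL²/12 = 0.206 × 0.809²/12 = 0.01124 kg·m²; I = I_cm + md² = 0.01124 + 0.206 × 0.4045² = 0.04494 kg·m².
T = 2π√(0.04494/(0.206 × 3.71 × 0.4045)) = 2.40 s.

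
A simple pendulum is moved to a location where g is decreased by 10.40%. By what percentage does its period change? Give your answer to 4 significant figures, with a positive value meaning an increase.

T ∝ 1/√g, so T'/T = 1/√(0.89600) = 1.0564.
Percentage change in T = (1.0564 − 1) × 100% = 5.644%.

5.644%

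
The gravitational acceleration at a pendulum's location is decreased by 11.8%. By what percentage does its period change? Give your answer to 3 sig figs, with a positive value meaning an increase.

T ∝ 1/√g, so T'/T = 1/√(0.8820) = 1.065.
Percentage change in T = (1.065 − 1) × 100% = 6.48%.

6.48%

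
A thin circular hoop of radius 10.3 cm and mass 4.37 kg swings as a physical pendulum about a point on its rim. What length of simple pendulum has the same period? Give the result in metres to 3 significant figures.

The equivalent simple-pendulum length is L_eq = I/(md), where I is about the pivot and d = 0.1030 m.
I_cm = mR² = 0.04636 kg·m², so I = I_cm + md² = 0.04636 + 0.04636 = 0.09272 kg·m².
L_eq = 0.09272/(4.37 × 0.1030) = 0.206 m.

0.206 m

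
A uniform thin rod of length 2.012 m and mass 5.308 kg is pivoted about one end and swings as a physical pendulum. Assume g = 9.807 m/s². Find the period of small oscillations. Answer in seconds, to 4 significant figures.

For a physical pendulum T = 2π√(I/(mgd)), with d = 1.0060 m from pivot to centre of mass.
I_cm = mL²/12 = 5.308 × 2.012²/12 = 1.7906 kg·m²; I = I_cm + md² = 1.7906 + 5.308 × 1.0060² = 7.1625 kg·m².
T = 2π√(7.1625/(5.308 × 9.807 × 1.0060)) = 2.324 s.

2.324 s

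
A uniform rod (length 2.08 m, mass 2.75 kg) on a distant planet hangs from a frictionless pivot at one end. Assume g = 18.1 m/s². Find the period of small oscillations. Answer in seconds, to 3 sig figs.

1.74 s

For a physical pendulum T = 2π√(I/(mgd)), with d = 1.040 m from pivot to centre of mass.
I_cm = mL²/12 = 2.75 × 2.08²/12 = 0.9915 kg·m²; I = I_cm + md² = 0.9915 + 2.75 × 1.040² = 3.966 kg·m².
T = 2π√(3.966/(2.75 × 18.1 × 1.040)) = 1.74 s.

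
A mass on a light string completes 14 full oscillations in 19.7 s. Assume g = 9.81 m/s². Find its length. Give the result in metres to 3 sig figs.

0.492 m

T = 19.7/14 = 1.407 s.
From T = 2π√(L/g), L = gT²/(4π²) = 9.81 × 1.407²/(4π²) = 0.492 m.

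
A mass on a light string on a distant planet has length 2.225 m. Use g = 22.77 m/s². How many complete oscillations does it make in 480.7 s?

244

T = 2π√(L/g) = 2π√(2.225/22.77) = 1.9641 s.
Number of complete oscillations = ⌊480.7/1.9641⌋ = ⌊244.74⌋ = 244.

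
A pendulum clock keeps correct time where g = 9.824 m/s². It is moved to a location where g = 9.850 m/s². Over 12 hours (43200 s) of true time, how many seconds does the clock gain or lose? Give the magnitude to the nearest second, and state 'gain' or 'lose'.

The clock's period scales as T ∝ 1/√g, so T'/T = √(9.824/9.850) = 0.998679.
In 43200 s of true time the clock registers 43200/0.998679 = 43257.1 s, so it gains 57 s.

gain 57 s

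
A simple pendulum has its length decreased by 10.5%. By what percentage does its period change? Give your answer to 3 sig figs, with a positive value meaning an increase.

-5.40%

T ∝ √L, so T'/T = √(0.8950) = 0.9460.
Percentage change in T = (0.9460 − 1) × 100% = -5.40%.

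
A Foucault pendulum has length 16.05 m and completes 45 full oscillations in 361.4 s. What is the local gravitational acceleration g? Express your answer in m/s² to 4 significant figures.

9.824 m/s²

T = 361.4/45 = 8.0311 s.
From T = 2π√(L/g), g = 4π²L/T² = 4π² × 16.05/8.0311² = 9.824 m/s².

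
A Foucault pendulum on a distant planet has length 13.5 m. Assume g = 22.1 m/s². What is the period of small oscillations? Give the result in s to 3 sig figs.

T = 2π√(L/g) = 2π√(13.5/22.1) = 2π × 0.7816 = 4.91 s.

4.91 s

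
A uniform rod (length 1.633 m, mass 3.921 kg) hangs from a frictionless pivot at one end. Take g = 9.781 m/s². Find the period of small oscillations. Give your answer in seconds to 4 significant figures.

For a physical pendulum T = 2π√(I/(mgd)), with d = 0.81650 m from pivot to centre of mass.
I_cm = mL²/12 = 3.921 × 1.633²/12 = 0.87134 kg·m²; I = I_cm + md² = 0.87134 + 3.921 × 0.81650² = 3.4854 kg·m².
T = 2π√(3.4854/(3.921 × 9.781 × 0.81650)) = 2.096 s.

2.096 s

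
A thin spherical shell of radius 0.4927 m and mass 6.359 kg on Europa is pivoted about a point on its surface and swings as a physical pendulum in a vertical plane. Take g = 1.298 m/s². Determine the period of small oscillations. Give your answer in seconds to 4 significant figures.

4.998 s

I_cm = (2/3)mr² = 1.0291 kg·m². The pivot is at distance d = 0.4927 m from the centre of mass.
By the parallel-axis theorem, I = I_cm + md² = 1.0291 + 1.5437 = 2.5728 kg·m².
T = 2π√(I/(mgd)) = 2π√(2.5728/(6.359 × 1.298 × 0.4927)) = 4.998 s.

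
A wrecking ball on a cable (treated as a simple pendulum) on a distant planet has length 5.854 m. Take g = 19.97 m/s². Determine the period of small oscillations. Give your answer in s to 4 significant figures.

T = 2π√(L/g) = 2π√(5.854/19.97) = 2π × 0.54142 = 3.402 s.

3.402 s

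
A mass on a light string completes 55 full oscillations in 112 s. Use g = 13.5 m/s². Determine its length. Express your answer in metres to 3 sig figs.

T = 112/55 = 2.036 s.
From T = 2π√(L/g), L = gT²/(4π²) = 13.5 × 2.036²/(4π²) = 1.42 m.

1.42 m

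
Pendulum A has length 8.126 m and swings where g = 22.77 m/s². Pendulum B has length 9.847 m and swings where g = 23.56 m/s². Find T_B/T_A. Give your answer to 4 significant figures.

1.082

T = 2π√(L/g), so T_B/T_A = √((L_B/g_B)/(L_A/g_A)) = √((9.847/23.56)/(8.126/22.77)) = 1.082.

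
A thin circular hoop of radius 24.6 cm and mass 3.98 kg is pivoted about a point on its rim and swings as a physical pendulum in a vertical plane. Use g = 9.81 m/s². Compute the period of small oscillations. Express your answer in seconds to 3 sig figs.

1.41 s

I_cm = mr² = 0.2409 kg·m². The pivot is at distance d = 0.246 m from the centre of mass.
By the parallel-axis theorem, I = I_cm + md² = 0.2409 + 0.2409 = 0.4817 kg·m².
T = 2π√(I/(mgd)) = 2π√(0.4817/(3.98 × 9.81 × 0.246)) = 1.41 s.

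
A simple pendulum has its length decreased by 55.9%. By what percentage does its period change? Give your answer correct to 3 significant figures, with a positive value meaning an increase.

T ∝ √L, so T'/T = √(0.4410) = 0.6641.
Percentage change in T = (0.6641 − 1) × 100% = -33.6%.

-33.6%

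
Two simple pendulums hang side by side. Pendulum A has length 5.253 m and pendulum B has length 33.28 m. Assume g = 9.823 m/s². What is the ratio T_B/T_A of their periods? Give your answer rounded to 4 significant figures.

2.517

T ∝ √L, so T_B/T_A = √(L_B/L_A) = √(33.28/5.253) = 2.517.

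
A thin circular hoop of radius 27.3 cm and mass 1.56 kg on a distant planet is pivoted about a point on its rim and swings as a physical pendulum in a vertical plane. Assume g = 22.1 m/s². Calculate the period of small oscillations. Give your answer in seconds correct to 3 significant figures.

0.988 s

I_cm = mr² = 0.1163 kg·m². The pivot is at distance d = 0.273 m from the centre of mass.
By the parallel-axis theorem, I = I_cm + md² = 0.1163 + 0.1163 = 0.2325 kg·m².
T = 2π√(I/(mgd)) = 2π√(0.2325/(1.56 × 22.1 × 0.273)) = 0.988 s.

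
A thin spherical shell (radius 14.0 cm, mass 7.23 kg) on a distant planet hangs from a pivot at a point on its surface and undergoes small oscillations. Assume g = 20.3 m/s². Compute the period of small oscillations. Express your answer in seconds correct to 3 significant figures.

0.674 s

I_cm = (2/3)mr² = 0.09447 kg·m². The pivot is at distance d = 0.140 m from the centre of mass.
By the parallel-axis theorem, I = I_cm + md² = 0.09447 + 0.1417 = 0.2362 kg·m².
T = 2π√(I/(mgd)) = 2π√(0.2362/(7.23 × 20.3 × 0.140)) = 0.674 s.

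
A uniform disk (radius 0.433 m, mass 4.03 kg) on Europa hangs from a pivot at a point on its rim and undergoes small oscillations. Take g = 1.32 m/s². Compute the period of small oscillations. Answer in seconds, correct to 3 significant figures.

4.41 s

I_cm = ½mr² = 0.3778 kg·m². The pivot is at distance d = 0.433 m from the centre of mass.
By the parallel-axis theorem, I = I_cm + md² = 0.3778 + 0.7556 = 1.133 kg·m².
T = 2π√(I/(mgd)) = 2π√(1.133/(4.03 × 1.32 × 0.433)) = 4.41 s.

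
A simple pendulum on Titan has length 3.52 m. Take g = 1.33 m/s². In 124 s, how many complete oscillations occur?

T = 2π√(L/g) = 2π√(3.52/1.33) = 10.22 s.
Number of complete oscillations = ⌊124/10.22⌋ = ⌊12.13⌋ = 12.

12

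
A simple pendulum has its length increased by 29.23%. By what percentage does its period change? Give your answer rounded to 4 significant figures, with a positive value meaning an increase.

13.68%

T ∝ √L, so T'/T = √(1.2923) = 1.1368.
Percentage change in T = (1.1368 − 1) × 100% = 13.68%.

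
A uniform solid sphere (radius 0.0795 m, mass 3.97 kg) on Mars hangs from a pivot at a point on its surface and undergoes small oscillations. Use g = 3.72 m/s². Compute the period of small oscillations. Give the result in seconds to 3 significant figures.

1.09 s

I_cm = (2/5)mr² = 0.01004 kg·m². The pivot is at distance d = 0.0795 m from the centre of mass.
By the parallel-axis theorem, I = I_cm + md² = 0.01004 + 0.02509 = 0.03513 kg·m².
T = 2π√(I/(mgd)) = 2π√(0.03513/(3.97 × 3.72 × 0.0795)) = 1.09 s.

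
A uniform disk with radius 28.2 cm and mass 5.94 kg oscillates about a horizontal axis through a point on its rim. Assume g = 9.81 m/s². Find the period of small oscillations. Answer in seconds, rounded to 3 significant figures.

1.30 s

I_cm = ½mr² = 0.2362 kg·m². The pivot is at distance d = 0.282 m from the centre of mass.
By the parallel-axis theorem, I = I_cm + md² = 0.2362 + 0.4724 = 0.7086 kg·m².
T = 2π√(I/(mgd)) = 2π√(0.7086/(5.94 × 9.81 × 0.282)) = 1.30 s.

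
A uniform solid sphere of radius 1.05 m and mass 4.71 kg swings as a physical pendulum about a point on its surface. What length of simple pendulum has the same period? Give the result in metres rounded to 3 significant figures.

1.47 m

The equivalent simple-pendulum length is L_eq = I/(md), where I is about the pivot and d = 1.050 m.
I_cm = (2/5)mR² = 2.077 kg·m², so I = I_cm + md² = 2.077 + 5.193 = 7.270 kg·m².
L_eq = 7.270/(4.71 × 1.050) = 1.47 m.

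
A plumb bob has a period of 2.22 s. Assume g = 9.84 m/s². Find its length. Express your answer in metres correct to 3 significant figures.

From T = 2π√(L/g), L = gT²/(4π²) = 9.84 × 2.220²/(4π²) = 1.23 m.

1.23 m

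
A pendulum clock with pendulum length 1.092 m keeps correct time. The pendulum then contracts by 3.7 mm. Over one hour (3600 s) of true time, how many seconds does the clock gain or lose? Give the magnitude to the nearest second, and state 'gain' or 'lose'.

T ∝ √L, so T'/T = √(1.08830/1.092) = 0.998304.
In 3600 s of true time the clock registers 3600/0.998304 = 3606.1 s, so it gains 6 s.

gain 6 s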